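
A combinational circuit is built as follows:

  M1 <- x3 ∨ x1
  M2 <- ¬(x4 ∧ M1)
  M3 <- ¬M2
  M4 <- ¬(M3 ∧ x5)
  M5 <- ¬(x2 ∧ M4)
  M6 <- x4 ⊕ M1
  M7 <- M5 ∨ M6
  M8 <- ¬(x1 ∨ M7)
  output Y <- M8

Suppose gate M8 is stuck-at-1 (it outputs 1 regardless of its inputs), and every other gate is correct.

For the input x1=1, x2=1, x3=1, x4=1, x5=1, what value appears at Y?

1

Propagate with M8 forced: M1=1, M2=0, M3=1, M4=0, M5=1, M6=0, M7=1, M8=1 [stuck-at-1].
So Y = 1. (Without the fault it would be 0.)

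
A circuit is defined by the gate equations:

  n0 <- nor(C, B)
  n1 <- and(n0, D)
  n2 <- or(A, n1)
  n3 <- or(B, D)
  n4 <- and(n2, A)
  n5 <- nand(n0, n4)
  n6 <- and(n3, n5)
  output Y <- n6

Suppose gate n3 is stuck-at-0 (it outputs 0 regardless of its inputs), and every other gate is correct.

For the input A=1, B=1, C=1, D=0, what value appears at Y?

Propagate with n3 forced: n0=0, n1=0, n2=1, n3=0 [stuck-at-0], n4=1, n5=1, n6=0.
So Y = 0. (Without the fault it would be 1.)

0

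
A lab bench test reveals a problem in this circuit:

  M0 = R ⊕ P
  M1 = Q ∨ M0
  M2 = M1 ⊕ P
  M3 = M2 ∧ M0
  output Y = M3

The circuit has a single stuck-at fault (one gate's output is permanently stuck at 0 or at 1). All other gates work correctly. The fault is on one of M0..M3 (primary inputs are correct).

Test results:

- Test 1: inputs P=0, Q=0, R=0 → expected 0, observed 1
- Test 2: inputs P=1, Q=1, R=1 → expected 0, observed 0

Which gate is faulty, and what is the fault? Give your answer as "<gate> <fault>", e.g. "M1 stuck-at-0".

M0 stuck-at-1

Fault-free values for test 1 (P=0, Q=0, R=0): M0=0, M1=0, M2=0, M3=0, giving Y=0. Observed 1.
Test 1: faults giving observed 1 are {M0 stuck-at-1, M3 stuck-at-1}.
Test 2 (P=1, Q=1, R=1): fault-free M0=0, M1=1, M2=0, M3=0 → 0; observed 0. Eliminates M3 stuck-at-1.
Only M0 stuck-at-1 is consistent with every test.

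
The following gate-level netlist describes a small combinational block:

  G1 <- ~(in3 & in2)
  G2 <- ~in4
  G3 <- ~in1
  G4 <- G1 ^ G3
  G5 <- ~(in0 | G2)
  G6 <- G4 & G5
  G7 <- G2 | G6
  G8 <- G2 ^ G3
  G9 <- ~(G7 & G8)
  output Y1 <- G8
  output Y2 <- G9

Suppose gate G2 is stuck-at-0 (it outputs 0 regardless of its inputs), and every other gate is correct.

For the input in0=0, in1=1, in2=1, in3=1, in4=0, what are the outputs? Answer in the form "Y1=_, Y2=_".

Propagate with G2 forced: G1=0, G2=0 [stuck-at-0], G3=0, G4=0, G5=1, G6=0, G7=0, G8=0, G9=1.
So the outputs are Y1=0, Y2=1. (Without the fault they would be Y1=1, Y2=0.)

Y1=0, Y2=1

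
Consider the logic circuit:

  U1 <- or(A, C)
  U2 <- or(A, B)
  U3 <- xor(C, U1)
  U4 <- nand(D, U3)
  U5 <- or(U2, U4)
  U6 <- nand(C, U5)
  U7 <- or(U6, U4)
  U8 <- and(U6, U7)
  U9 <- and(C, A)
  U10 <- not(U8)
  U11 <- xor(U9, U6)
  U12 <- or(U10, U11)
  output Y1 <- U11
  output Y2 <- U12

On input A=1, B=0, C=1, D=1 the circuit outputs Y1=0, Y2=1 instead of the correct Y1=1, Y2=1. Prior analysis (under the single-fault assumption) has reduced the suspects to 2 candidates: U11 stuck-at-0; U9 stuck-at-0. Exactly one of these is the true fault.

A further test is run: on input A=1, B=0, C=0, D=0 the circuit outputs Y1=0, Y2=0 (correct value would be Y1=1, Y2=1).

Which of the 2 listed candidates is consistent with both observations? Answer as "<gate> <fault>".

U11 stuck-at-0

Evaluate each candidate on input A=1, B=0, C=0, D=0:
  U11 stuck-at-0: U1=1, U2=1, U3=1, U4=1, U5=1, U6=1, U7=1, U8=1, U9=0, U10=0, U11=0 [stuck-at-0], U12=0 → Y1=0, Y2=0 — matches
  U9 stuck-at-0: U1=1, U2=1, U3=1, U4=1, U5=1, U6=1, U7=1, U8=1, U9=0 [stuck-at-0], U10=0, U11=1, U12=1 → Y1=1, Y2=1 — eliminated
Only U11 stuck-at-0 reproduces the observed Y1=0, Y2=0.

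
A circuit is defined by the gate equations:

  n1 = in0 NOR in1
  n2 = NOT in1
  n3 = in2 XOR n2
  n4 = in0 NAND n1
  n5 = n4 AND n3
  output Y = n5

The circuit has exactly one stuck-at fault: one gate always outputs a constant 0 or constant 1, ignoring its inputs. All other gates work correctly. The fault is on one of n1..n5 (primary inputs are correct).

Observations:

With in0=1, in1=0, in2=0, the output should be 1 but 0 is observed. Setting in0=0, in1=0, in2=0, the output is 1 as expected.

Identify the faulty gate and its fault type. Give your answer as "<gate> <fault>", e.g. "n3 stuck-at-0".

Fault-free values for test 1 (in0=1, in1=0, in2=0): n1=0, n2=1, n3=1, n4=1, n5=1, giving Y=1. Observed 0.
Test 1: faults giving observed 0 are {n1 stuck-at-1, n2 stuck-at-0, n3 stuck-at-0, n4 stuck-at-0, n5 stuck-at-0}.
Test 2 (in0=0, in1=0, in2=0): fault-free n1=1, n2=1, n3=1, n4=1, n5=1 → 1; observed 1. Eliminates n2 stuck-at-0, n3 stuck-at-0, n4 stuck-at-0, n5 stuck-at-0.
Only n1 stuck-at-1 is consistent with every test.

n1 stuck-at-1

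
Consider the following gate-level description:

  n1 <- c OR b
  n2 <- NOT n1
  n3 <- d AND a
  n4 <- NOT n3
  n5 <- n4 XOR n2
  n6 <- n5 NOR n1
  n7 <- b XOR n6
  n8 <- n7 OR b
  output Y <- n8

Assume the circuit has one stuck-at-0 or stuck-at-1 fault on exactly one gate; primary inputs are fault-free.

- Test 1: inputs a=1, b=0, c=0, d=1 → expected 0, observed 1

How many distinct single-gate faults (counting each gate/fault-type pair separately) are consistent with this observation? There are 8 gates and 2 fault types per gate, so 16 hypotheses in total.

Fault-free: n1=0, n2=1, n3=1, n4=0, n5=1, n6=0, n7=0, n8=0 → 0. Observed 1.
  n1: none of the 2 fault types match ✗
  n2: stuck-at-0 ✓; others ✗
  n3: stuck-at-0 ✓; others ✗
  n4: stuck-at-1 ✓; others ✗
  n5: stuck-at-0 ✓; others ✗
  n6: stuck-at-1 ✓; others ✗
  n7: stuck-at-1 ✓; others ✗
  n8: stuck-at-1 ✓; others ✗
Consistent faults: {n2 stuck-at-0, n3 stuck-at-0, n4 stuck-at-1, n5 stuck-at-0, n6 stuck-at-1, n7 stuck-at-1, n8 stuck-at-1} — 7 in all.

7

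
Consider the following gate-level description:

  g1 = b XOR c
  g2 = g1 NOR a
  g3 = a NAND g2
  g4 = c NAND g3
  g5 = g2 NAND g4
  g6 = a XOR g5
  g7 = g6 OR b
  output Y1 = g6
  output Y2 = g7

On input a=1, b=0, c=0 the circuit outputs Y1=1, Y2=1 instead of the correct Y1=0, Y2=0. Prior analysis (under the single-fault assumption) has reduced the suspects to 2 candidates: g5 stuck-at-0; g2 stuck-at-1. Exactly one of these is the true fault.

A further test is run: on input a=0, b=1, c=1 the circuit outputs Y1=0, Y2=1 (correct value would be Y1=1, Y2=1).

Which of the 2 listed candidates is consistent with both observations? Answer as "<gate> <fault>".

g5 stuck-at-0

Evaluate each candidate on input a=0, b=1, c=1:
  g5 stuck-at-0: g1=0, g2=1, g3=1, g4=0, g5=0 [stuck-at-0], g6=0, g7=1 → Y1=0, Y2=1 — matches
  g2 stuck-at-1: g1=0, g2=1 [stuck-at-1], g3=1, g4=0, g5=1, g6=1, g7=1 → Y1=1, Y2=1 — eliminated
Only g5 stuck-at-0 reproduces the observed Y1=0, Y2=1.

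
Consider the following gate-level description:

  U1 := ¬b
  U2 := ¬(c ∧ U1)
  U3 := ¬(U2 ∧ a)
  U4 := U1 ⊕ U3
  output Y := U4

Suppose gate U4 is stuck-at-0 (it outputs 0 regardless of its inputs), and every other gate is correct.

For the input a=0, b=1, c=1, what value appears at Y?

Propagate with U4 forced: U1=0, U2=1, U3=1, U4=0 [stuck-at-0].
So Y = 0. (Without the fault it would be 1.)

0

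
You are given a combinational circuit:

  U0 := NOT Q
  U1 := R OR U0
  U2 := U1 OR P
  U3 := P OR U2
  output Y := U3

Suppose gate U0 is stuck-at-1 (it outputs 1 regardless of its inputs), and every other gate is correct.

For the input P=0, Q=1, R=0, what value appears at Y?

Propagate with U0 forced: U0=1 [stuck-at-1], U1=1, U2=1, U3=1.
So Y = 1. (Without the fault it would be 0.)

1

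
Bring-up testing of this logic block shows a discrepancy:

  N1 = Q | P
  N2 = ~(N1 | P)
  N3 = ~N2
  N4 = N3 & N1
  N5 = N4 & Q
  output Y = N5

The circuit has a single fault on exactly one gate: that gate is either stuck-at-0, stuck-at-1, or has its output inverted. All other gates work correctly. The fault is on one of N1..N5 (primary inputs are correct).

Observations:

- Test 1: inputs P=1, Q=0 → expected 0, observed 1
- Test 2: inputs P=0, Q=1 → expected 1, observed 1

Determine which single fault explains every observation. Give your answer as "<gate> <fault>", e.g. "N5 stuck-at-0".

Fault-free values for test 1 (P=1, Q=0): N1=1, N2=0, N3=1, N4=1, N5=0, giving Y=0. Observed 1.
Test 1: faults giving observed 1 are {N5 stuck-at-1, N5 inverted output}.
Test 2 (P=0, Q=1): fault-free N1=1, N2=0, N3=1, N4=1, N5=1 → 1; observed 1. Eliminates N5 inverted output.
Only N5 stuck-at-1 is consistent with every test.

N5 stuck-at-1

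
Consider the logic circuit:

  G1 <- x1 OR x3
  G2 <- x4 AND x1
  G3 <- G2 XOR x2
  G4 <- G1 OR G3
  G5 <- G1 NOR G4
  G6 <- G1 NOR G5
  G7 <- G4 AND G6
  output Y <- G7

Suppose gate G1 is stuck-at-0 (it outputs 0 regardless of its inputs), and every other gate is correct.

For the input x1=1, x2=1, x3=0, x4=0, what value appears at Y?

Propagate with G1 forced: G1=0 [stuck-at-0], G2=0, G3=1, G4=1, G5=0, G6=1, G7=1.
So Y = 1. (Without the fault it would be 0.)

1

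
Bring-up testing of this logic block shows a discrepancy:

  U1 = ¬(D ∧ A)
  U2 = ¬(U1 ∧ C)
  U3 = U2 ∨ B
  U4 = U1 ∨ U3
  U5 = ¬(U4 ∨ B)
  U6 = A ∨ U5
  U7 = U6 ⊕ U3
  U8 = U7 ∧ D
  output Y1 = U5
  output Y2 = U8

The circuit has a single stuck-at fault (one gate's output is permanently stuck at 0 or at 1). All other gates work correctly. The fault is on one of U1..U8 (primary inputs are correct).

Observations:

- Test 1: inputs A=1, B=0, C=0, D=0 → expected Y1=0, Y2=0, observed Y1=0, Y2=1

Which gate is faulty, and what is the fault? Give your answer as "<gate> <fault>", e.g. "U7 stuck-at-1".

U8 stuck-at-1

Fault-free values for test 1 (A=1, B=0, C=0, D=0): U1=1, U2=1, U3=1, U4=1, U5=0, U6=1, U7=0, U8=0, giving Y1=0, Y2=0. Observed Y1=0, Y2=1.
Test 1: faults giving observed Y1=0, Y2=1 are {U8 stuck-at-1}.
Only U8 stuck-at-1 is consistent with every test.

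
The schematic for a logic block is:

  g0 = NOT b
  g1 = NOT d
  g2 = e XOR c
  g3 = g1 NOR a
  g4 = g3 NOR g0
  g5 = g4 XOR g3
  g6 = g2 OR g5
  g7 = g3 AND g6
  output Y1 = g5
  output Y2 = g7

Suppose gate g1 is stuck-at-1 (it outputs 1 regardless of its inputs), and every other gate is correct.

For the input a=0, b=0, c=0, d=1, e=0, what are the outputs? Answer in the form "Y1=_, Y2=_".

Y1=0, Y2=0

Propagate with g1 forced: g0=1, g1=1 [stuck-at-1], g2=0, g3=0, g4=0, g5=0, g6=0, g7=0.
So the outputs are Y1=0, Y2=0. (Without the fault they would be Y1=1, Y2=1.)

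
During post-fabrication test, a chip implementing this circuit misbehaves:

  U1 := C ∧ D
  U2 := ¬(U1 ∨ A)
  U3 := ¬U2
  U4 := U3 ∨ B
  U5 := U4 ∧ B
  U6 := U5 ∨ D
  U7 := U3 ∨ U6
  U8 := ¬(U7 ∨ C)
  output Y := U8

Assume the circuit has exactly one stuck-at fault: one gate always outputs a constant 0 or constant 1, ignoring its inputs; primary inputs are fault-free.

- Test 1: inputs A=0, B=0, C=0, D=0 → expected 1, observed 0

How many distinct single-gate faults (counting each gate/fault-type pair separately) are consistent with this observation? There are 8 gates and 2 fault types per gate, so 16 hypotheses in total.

Fault-free: U1=0, U2=1, U3=0, U4=0, U5=0, U6=0, U7=0, U8=1 → 1. Observed 0.
  U1: stuck-at-1 ✓; others ✗
  U2: stuck-at-0 ✓; others ✗
  U3: stuck-at-1 ✓; others ✗
  U4: none of the 2 fault types match ✗
  U5: stuck-at-1 ✓; others ✗
  U6: stuck-at-1 ✓; others ✗
  U7: stuck-at-1 ✓; others ✗
  U8: stuck-at-0 ✓; others ✗
Consistent faults: {U1 stuck-at-1, U2 stuck-at-0, U3 stuck-at-1, U5 stuck-at-1, U6 stuck-at-1, U7 stuck-at-1, U8 stuck-at-0} — 7 in all.

7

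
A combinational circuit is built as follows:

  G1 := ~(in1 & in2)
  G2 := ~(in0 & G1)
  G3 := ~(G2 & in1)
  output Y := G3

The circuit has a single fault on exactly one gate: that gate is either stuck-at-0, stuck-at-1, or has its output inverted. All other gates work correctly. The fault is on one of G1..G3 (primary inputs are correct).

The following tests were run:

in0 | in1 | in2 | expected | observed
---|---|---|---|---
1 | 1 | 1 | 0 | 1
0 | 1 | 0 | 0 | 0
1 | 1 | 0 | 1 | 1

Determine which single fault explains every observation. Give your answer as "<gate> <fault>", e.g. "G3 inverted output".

G1 stuck-at-1

Fault-free values for test 1 (in0=1, in1=1, in2=1): G1=0, G2=1, G3=0, giving Y=0. Observed 1.
Test 1: faults giving observed 1 are {G1 stuck-at-1, G1 inverted output, G2 stuck-at-0, G2 inverted output, G3 stuck-at-1, G3 inverted output}.
Test 2 (in0=0, in1=1, in2=0): fault-free G1=1, G2=1, G3=0 → 0; observed 0. Eliminates G2 stuck-at-0, G2 inverted output, G3 stuck-at-1, G3 inverted output.
Test 3 (in0=1, in1=1, in2=0): fault-free G1=1, G2=0, G3=1 → 1; observed 1. Eliminates G1 inverted output.
Only G1 stuck-at-1 is consistent with every test.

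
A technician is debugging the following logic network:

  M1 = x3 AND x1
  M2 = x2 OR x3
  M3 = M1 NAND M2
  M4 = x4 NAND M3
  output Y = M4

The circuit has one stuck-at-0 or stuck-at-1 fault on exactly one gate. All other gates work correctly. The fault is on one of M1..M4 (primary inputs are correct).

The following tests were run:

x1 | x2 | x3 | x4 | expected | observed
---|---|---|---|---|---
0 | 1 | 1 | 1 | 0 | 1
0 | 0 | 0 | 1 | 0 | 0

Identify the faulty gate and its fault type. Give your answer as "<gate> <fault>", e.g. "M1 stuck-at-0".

Fault-free values for test 1 (x1=0, x2=1, x3=1, x4=1): M1=0, M2=1, M3=1, M4=0, giving Y=0. Observed 1.
Test 1: faults giving observed 1 are {M1 stuck-at-1, M3 stuck-at-0, M4 stuck-at-1}.
Test 2 (x1=0, x2=0, x3=0, x4=1): fault-free M1=0, M2=0, M3=1, M4=0 → 0; observed 0. Eliminates M3 stuck-at-0, M4 stuck-at-1.
Only M1 stuck-at-1 is consistent with every test.

M1 stuck-at-1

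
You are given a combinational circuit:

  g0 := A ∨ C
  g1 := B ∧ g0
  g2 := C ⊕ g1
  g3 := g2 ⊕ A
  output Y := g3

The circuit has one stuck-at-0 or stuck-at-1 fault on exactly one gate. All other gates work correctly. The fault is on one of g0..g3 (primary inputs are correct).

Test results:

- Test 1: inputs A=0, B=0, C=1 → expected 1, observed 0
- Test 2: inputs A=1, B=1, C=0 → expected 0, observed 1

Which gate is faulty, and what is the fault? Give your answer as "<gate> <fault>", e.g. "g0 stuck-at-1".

Fault-free values for test 1 (A=0, B=0, C=1): g0=1, g1=0, g2=1, g3=1, giving Y=1. Observed 0.
Test 1: faults giving observed 0 are {g1 stuck-at-1, g2 stuck-at-0, g3 stuck-at-0}.
Test 2 (A=1, B=1, C=0): fault-free g0=1, g1=1, g2=1, g3=0 → 0; observed 1. Eliminates g1 stuck-at-1, g3 stuck-at-0.
Only g2 stuck-at-0 is consistent with every test.

g2 stuck-at-0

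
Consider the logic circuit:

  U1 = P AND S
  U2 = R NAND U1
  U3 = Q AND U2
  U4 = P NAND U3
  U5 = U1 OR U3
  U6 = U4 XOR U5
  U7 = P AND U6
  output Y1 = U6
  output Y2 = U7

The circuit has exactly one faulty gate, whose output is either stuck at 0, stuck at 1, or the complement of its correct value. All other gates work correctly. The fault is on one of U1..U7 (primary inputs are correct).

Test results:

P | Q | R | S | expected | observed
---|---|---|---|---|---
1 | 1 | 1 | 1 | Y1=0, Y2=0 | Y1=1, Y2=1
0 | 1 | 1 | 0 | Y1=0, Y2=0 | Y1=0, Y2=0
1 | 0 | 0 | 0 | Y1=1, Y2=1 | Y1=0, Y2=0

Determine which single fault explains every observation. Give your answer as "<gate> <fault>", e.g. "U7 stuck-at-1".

Fault-free values for test 1 (P=1, Q=1, R=1, S=1): U1=1, U2=0, U3=0, U4=1, U5=1, U6=0, U7=0, giving Y1=0, Y2=0. Observed Y1=1, Y2=1.
Test 1: faults giving observed Y1=1, Y2=1 are {U1 stuck-at-0, U1 inverted output, U2 stuck-at-1, U2 inverted output, U3 stuck-at-1, U3 inverted output, U4 stuck-at-0, U4 inverted output, U5 stuck-at-0, U5 inverted output, U6 stuck-at-1, U6 inverted output}.
Test 2 (P=0, Q=1, R=1, S=0): fault-free U1=0, U2=1, U3=1, U4=1, U5=1, U6=0, U7=0 → Y1=0, Y2=0; observed Y1=0, Y2=0. Eliminates U2 inverted output, U3 inverted output, U4 stuck-at-0, U4 inverted output, U5 stuck-at-0, U5 inverted output, U6 stuck-at-1, U6 inverted output.
Test 3 (P=1, Q=0, R=0, S=0): fault-free U1=0, U2=1, U3=0, U4=1, U5=0, U6=1, U7=1 → Y1=1, Y2=1; observed Y1=0, Y2=0. Eliminates U1 stuck-at-0, U2 stuck-at-1, U3 stuck-at-1.
Only U1 inverted output is consistent with every test.

U1 inverted output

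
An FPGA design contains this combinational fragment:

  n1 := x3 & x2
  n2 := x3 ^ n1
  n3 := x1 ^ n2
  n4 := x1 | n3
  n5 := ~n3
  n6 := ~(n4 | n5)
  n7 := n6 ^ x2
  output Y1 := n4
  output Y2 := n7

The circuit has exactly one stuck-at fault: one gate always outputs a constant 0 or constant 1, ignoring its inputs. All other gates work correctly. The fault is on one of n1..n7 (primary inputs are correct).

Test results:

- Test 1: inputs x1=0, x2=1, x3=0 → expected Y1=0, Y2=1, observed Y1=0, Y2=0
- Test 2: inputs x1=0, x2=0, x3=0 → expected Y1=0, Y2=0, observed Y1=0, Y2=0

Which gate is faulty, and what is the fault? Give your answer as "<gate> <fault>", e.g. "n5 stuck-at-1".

Fault-free values for test 1 (x1=0, x2=1, x3=0): n1=0, n2=0, n3=0, n4=0, n5=1, n6=0, n7=1, giving Y1=0, Y2=1. Observed Y1=0, Y2=0.
Test 1: faults giving observed Y1=0, Y2=0 are {n5 stuck-at-0, n6 stuck-at-1, n7 stuck-at-0}.
Test 2 (x1=0, x2=0, x3=0): fault-free n1=0, n2=0, n3=0, n4=0, n5=1, n6=0, n7=0 → Y1=0, Y2=0; observed Y1=0, Y2=0. Eliminates n5 stuck-at-0, n6 stuck-at-1.
Only n7 stuck-at-0 is consistent with every test.

n7 stuck-at-0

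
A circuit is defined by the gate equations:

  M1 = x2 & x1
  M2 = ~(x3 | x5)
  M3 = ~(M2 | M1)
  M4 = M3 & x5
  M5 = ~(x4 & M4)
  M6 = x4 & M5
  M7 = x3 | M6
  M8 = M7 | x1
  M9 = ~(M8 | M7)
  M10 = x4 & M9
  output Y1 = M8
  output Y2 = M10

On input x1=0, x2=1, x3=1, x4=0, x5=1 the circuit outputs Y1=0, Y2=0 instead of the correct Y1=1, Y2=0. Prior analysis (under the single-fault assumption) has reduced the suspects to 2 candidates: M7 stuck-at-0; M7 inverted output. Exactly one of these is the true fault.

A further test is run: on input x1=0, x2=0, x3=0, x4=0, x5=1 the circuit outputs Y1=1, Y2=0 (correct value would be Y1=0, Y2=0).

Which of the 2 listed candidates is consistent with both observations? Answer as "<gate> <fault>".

Evaluate each candidate on input x1=0, x2=0, x3=0, x4=0, x5=1:
  M7 stuck-at-0: M1=0, M2=0, M3=1, M4=1, M5=1, M6=0, M7=0 [stuck-at-0], M8=0, M9=1, M10=0 → Y1=0, Y2=0 — eliminated
  M7 inverted output: M1=0, M2=0, M3=1, M4=1, M5=1, M6=0, M7=1 [inverted output], M8=1, M9=0, M10=0 → Y1=1, Y2=0 — matches
Only M7 inverted output reproduces the observed Y1=1, Y2=0.

M7 inverted output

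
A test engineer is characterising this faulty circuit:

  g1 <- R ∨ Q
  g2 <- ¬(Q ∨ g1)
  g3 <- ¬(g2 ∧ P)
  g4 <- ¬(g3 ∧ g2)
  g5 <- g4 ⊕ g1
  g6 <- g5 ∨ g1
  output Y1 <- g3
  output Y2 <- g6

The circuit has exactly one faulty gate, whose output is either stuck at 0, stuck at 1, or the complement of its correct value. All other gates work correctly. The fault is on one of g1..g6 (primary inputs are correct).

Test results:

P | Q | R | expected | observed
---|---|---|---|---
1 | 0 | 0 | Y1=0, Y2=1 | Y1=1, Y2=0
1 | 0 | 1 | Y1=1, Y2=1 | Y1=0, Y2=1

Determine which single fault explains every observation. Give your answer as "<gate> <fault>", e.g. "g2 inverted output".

Fault-free values for test 1 (P=1, Q=0, R=0): g1=0, g2=1, g3=0, g4=1, g5=1, g6=1, giving Y1=0, Y2=1. Observed Y1=1, Y2=0.
Test 1: faults giving observed Y1=1, Y2=0 are {g3 stuck-at-1, g3 inverted output}.
Test 2 (P=1, Q=0, R=1): fault-free g1=1, g2=0, g3=1, g4=1, g5=0, g6=1 → Y1=1, Y2=1; observed Y1=0, Y2=1. Eliminates g3 stuck-at-1.
Only g3 inverted output is consistent with every test.

g3 inverted output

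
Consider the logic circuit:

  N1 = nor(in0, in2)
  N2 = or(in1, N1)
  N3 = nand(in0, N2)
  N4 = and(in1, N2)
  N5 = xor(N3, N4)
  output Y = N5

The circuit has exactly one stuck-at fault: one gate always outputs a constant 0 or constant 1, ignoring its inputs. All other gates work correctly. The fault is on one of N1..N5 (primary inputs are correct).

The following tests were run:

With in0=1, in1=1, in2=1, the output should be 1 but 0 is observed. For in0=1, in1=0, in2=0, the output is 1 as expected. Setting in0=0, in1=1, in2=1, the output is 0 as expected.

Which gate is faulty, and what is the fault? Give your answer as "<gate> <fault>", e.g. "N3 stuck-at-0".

Fault-free values for test 1 (in0=1, in1=1, in2=1): N1=0, N2=1, N3=0, N4=1, N5=1, giving Y=1. Observed 0.
Test 1: faults giving observed 0 are {N3 stuck-at-1, N4 stuck-at-0, N5 stuck-at-0}.
Test 2 (in0=1, in1=0, in2=0): fault-free N1=0, N2=0, N3=1, N4=0, N5=1 → 1; observed 1. Eliminates N5 stuck-at-0.
Test 3 (in0=0, in1=1, in2=1): fault-free N1=0, N2=1, N3=1, N4=1, N5=0 → 0; observed 0. Eliminates N4 stuck-at-0.
Only N3 stuck-at-1 is consistent with every test.

N3 stuck-at-1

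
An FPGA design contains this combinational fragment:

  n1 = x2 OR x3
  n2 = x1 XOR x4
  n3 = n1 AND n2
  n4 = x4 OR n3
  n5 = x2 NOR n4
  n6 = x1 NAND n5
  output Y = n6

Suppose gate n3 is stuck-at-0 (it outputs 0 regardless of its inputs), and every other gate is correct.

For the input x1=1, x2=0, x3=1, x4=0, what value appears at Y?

Propagate with n3 forced: n1=1, n2=1, n3=0 [stuck-at-0], n4=0, n5=1, n6=0.
So Y = 0. (Without the fault it would be 1.)

0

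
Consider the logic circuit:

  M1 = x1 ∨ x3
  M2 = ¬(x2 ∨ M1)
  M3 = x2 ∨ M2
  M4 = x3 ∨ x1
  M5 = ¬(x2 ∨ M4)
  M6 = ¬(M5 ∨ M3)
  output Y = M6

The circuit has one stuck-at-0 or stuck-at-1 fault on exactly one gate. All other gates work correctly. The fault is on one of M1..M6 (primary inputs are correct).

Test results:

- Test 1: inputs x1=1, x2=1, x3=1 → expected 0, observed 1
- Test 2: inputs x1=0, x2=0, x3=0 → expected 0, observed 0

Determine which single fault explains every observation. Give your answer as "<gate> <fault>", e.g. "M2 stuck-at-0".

Fault-free values for test 1 (x1=1, x2=1, x3=1): M1=1, M2=0, M3=1, M4=1, M5=0, M6=0, giving Y=0. Observed 1.
Test 1: faults giving observed 1 are {M3 stuck-at-0, M6 stuck-at-1}.
Test 2 (x1=0, x2=0, x3=0): fault-free M1=0, M2=1, M3=1, M4=0, M5=1, M6=0 → 0; observed 0. Eliminates M6 stuck-at-1.
Only M3 stuck-at-0 is consistent with every test.

M3 stuck-at-0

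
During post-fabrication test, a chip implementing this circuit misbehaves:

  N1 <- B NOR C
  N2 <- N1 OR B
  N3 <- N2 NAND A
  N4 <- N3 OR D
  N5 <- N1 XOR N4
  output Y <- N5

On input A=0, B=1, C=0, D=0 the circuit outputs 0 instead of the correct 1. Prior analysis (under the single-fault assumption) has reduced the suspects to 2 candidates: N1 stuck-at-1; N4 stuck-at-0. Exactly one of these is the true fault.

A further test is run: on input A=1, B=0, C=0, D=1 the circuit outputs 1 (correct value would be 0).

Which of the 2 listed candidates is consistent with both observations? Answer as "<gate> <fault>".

Evaluate each candidate on input A=1, B=0, C=0, D=1:
  N1 stuck-at-1: N1=1 [stuck-at-1], N2=1, N3=0, N4=1, N5=0 → 0 — eliminated
  N4 stuck-at-0: N1=1, N2=1, N3=0, N4=0 [stuck-at-0], N5=1 → 1 — matches
Only N4 stuck-at-0 reproduces the observed 1.

N4 stuck-at-0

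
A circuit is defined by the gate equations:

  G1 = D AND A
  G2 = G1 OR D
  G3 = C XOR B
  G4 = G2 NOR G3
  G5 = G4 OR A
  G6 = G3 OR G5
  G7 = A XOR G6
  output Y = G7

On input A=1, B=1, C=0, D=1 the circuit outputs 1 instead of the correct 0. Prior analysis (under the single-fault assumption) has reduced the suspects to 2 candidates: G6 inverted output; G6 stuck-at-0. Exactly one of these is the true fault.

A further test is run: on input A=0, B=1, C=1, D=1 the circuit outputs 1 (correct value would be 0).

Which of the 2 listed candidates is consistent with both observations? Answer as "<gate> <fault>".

Evaluate each candidate on input A=0, B=1, C=1, D=1:
  G6 inverted output: G1=0, G2=1, G3=0, G4=0, G5=0, G6=1 [inverted output], G7=1 → 1 — matches
  G6 stuck-at-0: G1=0, G2=1, G3=0, G4=0, G5=0, G6=0 [stuck-at-0], G7=0 → 0 — eliminated
Only G6 inverted output reproduces the observed 1.

G6 inverted output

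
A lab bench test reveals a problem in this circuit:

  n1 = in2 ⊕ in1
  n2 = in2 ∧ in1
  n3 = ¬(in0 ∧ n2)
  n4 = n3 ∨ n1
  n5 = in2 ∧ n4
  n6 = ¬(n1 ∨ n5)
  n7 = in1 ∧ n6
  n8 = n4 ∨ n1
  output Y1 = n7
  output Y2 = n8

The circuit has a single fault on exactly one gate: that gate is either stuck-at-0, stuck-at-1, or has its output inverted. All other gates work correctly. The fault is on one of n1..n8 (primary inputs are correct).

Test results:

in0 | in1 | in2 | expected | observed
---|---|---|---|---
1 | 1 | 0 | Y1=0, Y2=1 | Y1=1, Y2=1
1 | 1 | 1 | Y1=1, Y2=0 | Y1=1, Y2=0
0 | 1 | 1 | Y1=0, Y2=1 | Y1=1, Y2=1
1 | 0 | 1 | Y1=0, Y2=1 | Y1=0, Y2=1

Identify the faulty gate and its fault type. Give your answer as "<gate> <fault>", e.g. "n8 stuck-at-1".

Fault-free values for test 1 (in0=1, in1=1, in2=0): n1=1, n2=0, n3=1, n4=1, n5=0, n6=0, n7=0, n8=1, giving Y1=0, Y2=1. Observed Y1=1, Y2=1.
Test 1: faults giving observed Y1=1, Y2=1 are {n1 stuck-at-0, n1 inverted output, n6 stuck-at-1, n6 inverted output, n7 stuck-at-1, n7 inverted output}.
Test 2 (in0=1, in1=1, in2=1): fault-free n1=0, n2=1, n3=0, n4=0, n5=0, n6=1, n7=1, n8=0 → Y1=1, Y2=0; observed Y1=1, Y2=0. Eliminates n1 inverted output, n6 inverted output, n7 inverted output.
Test 3 (in0=0, in1=1, in2=1): fault-free n1=0, n2=1, n3=1, n4=1, n5=1, n6=0, n7=0, n8=1 → Y1=0, Y2=1; observed Y1=1, Y2=1. Eliminates n1 stuck-at-0.
Test 4 (in0=1, in1=0, in2=1): fault-free n1=1, n2=0, n3=1, n4=1, n5=1, n6=0, n7=0, n8=1 → Y1=0, Y2=1; observed Y1=0, Y2=1. Eliminates n7 stuck-at-1.
Only n6 stuck-at-1 is consistent with every test.

n6 stuck-at-1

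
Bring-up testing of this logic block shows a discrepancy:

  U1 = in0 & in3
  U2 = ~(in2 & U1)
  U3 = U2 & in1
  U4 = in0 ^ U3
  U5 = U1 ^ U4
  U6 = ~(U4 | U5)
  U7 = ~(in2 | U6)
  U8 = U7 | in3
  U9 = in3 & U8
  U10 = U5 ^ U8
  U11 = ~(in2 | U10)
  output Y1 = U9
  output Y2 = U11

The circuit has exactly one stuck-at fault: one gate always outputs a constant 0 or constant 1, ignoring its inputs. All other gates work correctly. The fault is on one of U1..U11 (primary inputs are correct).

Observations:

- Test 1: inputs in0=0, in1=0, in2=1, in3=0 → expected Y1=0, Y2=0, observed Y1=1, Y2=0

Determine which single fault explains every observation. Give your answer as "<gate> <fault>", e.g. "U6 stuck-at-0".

U9 stuck-at-1

Fault-free values for test 1 (in0=0, in1=0, in2=1, in3=0): U1=0, U2=1, U3=0, U4=0, U5=0, U6=1, U7=0, U8=0, U9=0, U10=0, U11=0, giving Y1=0, Y2=0. Observed Y1=1, Y2=0.
Test 1: faults giving observed Y1=1, Y2=0 are {U9 stuck-at-1}.
Only U9 stuck-at-1 is consistent with every test.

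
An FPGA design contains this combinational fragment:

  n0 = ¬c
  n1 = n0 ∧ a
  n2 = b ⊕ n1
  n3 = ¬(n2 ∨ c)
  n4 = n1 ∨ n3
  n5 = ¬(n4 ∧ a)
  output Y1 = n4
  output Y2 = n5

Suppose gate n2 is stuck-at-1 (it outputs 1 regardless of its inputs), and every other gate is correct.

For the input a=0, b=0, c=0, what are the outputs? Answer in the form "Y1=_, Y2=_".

Y1=0, Y2=1

Propagate with n2 forced: n0=1, n1=0, n2=1 [stuck-at-1], n3=0, n4=0, n5=1.
So the outputs are Y1=0, Y2=1. (Without the fault they would be Y1=1, Y2=1.)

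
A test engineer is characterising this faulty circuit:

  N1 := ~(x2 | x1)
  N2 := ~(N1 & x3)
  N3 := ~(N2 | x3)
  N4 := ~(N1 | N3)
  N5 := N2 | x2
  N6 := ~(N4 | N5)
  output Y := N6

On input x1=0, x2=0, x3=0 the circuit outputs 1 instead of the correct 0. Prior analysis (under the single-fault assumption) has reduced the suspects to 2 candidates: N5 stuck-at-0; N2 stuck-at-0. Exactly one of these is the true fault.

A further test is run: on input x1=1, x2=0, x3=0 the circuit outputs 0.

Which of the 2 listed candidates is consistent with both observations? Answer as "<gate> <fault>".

Evaluate each candidate on input x1=1, x2=0, x3=0:
  N5 stuck-at-0: N1=0, N2=1, N3=0, N4=1, N5=0 [stuck-at-0], N6=0 → 0 — matches
  N2 stuck-at-0: N1=0, N2=0 [stuck-at-0], N3=1, N4=0, N5=0, N6=1 → 1 — eliminated
Only N5 stuck-at-0 reproduces the observed 0.

N5 stuck-at-0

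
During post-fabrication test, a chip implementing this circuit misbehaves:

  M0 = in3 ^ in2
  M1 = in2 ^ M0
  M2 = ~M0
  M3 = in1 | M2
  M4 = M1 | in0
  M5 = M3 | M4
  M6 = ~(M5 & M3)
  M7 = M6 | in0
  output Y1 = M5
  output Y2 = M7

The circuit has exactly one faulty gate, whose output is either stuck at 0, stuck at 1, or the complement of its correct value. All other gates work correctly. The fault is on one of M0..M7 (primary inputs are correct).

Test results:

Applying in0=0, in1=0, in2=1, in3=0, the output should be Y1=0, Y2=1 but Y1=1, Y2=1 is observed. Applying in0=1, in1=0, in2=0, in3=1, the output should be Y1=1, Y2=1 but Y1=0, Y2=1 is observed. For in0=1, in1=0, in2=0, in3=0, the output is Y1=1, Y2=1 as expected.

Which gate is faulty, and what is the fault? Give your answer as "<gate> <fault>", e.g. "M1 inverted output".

M4 inverted output

Fault-free values for test 1 (in0=0, in1=0, in2=1, in3=0): M0=1, M1=0, M2=0, M3=0, M4=0, M5=0, M6=1, M7=1, giving Y1=0, Y2=1. Observed Y1=1, Y2=1.
Test 1: faults giving observed Y1=1, Y2=1 are {M1 stuck-at-1, M1 inverted output, M4 stuck-at-1, M4 inverted output, M5 stuck-at-1, M5 inverted output}.
Test 2 (in0=1, in1=0, in2=0, in3=1): fault-free M0=1, M1=1, M2=0, M3=0, M4=1, M5=1, M6=1, M7=1 → Y1=1, Y2=1; observed Y1=0, Y2=1. Eliminates M1 stuck-at-1, M1 inverted output, M4 stuck-at-1, M5 stuck-at-1.
Test 3 (in0=1, in1=0, in2=0, in3=0): fault-free M0=0, M1=0, M2=1, M3=1, M4=1, M5=1, M6=0, M7=1 → Y1=1, Y2=1; observed Y1=1, Y2=1. Eliminates M5 inverted output.
Only M4 inverted output is consistent with every test.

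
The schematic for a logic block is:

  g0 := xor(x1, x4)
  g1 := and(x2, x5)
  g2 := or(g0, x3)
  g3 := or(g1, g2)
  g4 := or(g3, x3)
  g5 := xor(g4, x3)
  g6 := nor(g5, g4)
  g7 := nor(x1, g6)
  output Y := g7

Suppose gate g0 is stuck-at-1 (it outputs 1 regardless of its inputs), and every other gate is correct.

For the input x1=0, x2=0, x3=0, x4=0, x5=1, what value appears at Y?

1

Propagate with g0 forced: g0=1 [stuck-at-1], g1=0, g2=1, g3=1, g4=1, g5=1, g6=0, g7=1.
So Y = 1. (Without the fault it would be 0.)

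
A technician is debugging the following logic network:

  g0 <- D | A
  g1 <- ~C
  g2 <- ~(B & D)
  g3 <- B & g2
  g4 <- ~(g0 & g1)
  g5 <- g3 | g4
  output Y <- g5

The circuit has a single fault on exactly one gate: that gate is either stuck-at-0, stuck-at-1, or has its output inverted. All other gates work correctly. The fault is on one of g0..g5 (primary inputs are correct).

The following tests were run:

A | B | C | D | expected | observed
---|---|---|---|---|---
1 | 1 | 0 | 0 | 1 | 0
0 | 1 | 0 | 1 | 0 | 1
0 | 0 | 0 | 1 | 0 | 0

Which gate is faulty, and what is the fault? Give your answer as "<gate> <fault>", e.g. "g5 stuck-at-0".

g2 inverted output

Fault-free values for test 1 (A=1, B=1, C=0, D=0): g0=1, g1=1, g2=1, g3=1, g4=0, g5=1, giving Y=1. Observed 0.
Test 1: faults giving observed 0 are {g2 stuck-at-0, g2 inverted output, g3 stuck-at-0, g3 inverted output, g5 stuck-at-0, g5 inverted output}.
Test 2 (A=0, B=1, C=0, D=1): fault-free g0=1, g1=1, g2=0, g3=0, g4=0, g5=0 → 0; observed 1. Eliminates g2 stuck-at-0, g3 stuck-at-0, g5 stuck-at-0.
Test 3 (A=0, B=0, C=0, D=1): fault-free g0=1, g1=1, g2=1, g3=0, g4=0, g5=0 → 0; observed 0. Eliminates g3 inverted output, g5 inverted output.
Only g2 inverted output is consistent with every test.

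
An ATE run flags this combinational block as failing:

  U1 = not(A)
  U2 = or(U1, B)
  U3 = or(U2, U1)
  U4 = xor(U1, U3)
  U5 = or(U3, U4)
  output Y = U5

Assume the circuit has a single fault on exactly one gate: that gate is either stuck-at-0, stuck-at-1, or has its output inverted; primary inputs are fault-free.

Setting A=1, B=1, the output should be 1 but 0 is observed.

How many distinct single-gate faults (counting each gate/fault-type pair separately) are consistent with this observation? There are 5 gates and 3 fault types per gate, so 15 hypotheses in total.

Fault-free: U1=0, U2=1, U3=1, U4=1, U5=1 → 1. Observed 0.
  U1: none of the 3 fault types match ✗
  U2: stuck-at-0, inverted output ✓; others ✗
  U3: stuck-at-0, inverted output ✓; others ✗
  U4: none of the 3 fault types match ✗
  U5: stuck-at-0, inverted output ✓; others ✗
Consistent faults: {U2 stuck-at-0, U2 inverted output, U3 stuck-at-0, U3 inverted output, U5 stuck-at-0, U5 inverted output} — 6 in all.

6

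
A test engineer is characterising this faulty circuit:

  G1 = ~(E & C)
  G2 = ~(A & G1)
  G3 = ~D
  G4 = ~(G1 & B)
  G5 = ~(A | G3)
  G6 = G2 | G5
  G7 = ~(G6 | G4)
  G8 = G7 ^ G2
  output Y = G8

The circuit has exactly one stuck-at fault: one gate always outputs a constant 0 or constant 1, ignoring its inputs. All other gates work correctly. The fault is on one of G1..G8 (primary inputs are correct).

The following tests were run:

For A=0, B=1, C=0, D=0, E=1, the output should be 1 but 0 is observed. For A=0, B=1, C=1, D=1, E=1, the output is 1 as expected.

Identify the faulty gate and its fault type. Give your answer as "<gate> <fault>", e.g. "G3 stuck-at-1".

Fault-free values for test 1 (A=0, B=1, C=0, D=0, E=1): G1=1, G2=1, G3=1, G4=0, G5=0, G6=1, G7=0, G8=1, giving Y=1. Observed 0.
Test 1: faults giving observed 0 are {G6 stuck-at-0, G7 stuck-at-1, G8 stuck-at-0}.
Test 2 (A=0, B=1, C=1, D=1, E=1): fault-free G1=0, G2=1, G3=0, G4=1, G5=1, G6=1, G7=0, G8=1 → 1; observed 1. Eliminates G7 stuck-at-1, G8 stuck-at-0.
Only G6 stuck-at-0 is consistent with every test.

G6 stuck-at-0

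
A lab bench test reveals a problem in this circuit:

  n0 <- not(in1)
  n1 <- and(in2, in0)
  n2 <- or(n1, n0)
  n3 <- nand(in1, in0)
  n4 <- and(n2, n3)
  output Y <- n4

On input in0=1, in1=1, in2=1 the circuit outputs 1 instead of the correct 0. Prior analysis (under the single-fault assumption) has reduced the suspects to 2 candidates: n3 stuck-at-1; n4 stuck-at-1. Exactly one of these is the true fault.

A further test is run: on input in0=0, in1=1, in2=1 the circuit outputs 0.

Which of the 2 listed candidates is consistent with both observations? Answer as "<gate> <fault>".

Evaluate each candidate on input in0=0, in1=1, in2=1:
  n3 stuck-at-1: n0=0, n1=0, n2=0, n3=1 [stuck-at-1], n4=0 → 0 — matches
  n4 stuck-at-1: n0=0, n1=0, n2=0, n3=1, n4=1 [stuck-at-1] → 1 — eliminated
Only n3 stuck-at-1 reproduces the observed 0.

n3 stuck-at-1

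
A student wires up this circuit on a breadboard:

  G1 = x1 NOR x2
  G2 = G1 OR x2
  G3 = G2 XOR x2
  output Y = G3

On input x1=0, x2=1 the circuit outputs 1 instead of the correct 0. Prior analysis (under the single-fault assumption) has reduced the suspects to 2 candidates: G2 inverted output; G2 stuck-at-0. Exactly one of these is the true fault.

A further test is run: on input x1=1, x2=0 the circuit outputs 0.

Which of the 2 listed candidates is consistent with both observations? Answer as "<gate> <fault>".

G2 stuck-at-0

Evaluate each candidate on input x1=1, x2=0:
  G2 inverted output: G1=0, G2=1 [inverted output], G3=1 → 1 — eliminated
  G2 stuck-at-0: G1=0, G2=0 [stuck-at-0], G3=0 → 0 — matches
Only G2 stuck-at-0 reproduces the observed 0.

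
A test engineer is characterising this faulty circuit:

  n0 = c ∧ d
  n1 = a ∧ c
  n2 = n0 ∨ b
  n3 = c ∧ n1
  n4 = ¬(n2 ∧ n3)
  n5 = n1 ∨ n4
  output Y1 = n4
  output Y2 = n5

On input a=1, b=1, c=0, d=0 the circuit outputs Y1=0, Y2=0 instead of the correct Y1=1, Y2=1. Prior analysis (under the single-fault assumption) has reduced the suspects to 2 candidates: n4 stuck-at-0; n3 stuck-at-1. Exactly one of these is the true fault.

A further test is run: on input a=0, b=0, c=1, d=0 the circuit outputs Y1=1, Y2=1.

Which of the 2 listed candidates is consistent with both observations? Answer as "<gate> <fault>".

n3 stuck-at-1

Evaluate each candidate on input a=0, b=0, c=1, d=0:
  n4 stuck-at-0: n0=0, n1=0, n2=0, n3=0, n4=0 [stuck-at-0], n5=0 → Y1=0, Y2=0 — eliminated
  n3 stuck-at-1: n0=0, n1=0, n2=0, n3=1 [stuck-at-1], n4=1, n5=1 → Y1=1, Y2=1 — matches
Only n3 stuck-at-1 reproduces the observed Y1=1, Y2=1.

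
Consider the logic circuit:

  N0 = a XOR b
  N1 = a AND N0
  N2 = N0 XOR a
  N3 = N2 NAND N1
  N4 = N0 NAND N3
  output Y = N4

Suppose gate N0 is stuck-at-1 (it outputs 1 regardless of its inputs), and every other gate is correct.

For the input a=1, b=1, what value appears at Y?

0

Propagate with N0 forced: N0=1 [stuck-at-1], N1=1, N2=0, N3=1, N4=0.
So Y = 0. (Without the fault it would be 1.)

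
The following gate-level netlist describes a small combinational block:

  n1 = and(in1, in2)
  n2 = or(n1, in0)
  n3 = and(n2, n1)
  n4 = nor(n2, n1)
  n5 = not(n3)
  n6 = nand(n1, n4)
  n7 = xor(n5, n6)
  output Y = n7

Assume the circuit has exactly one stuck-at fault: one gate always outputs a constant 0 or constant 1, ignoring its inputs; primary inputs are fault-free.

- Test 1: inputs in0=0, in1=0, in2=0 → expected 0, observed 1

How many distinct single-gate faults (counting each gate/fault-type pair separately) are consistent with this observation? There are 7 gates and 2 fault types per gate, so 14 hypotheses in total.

Fault-free: n1=0, n2=0, n3=0, n4=1, n5=1, n6=1, n7=0 → 0. Observed 1.
  n1 stuck-at-0: output 0 ✗
  n1 stuck-at-1: output 1 ✓
  n2 stuck-at-0: output 0 ✗
  n2 stuck-at-1: output 0 ✗
  n3 stuck-at-0: output 0 ✗
  n3 stuck-at-1: output 1 ✓
  n4 stuck-at-0: output 0 ✗
  n4 stuck-at-1: output 0 ✗
  n5 stuck-at-0: output 1 ✓
  n5 stuck-at-1: output 0 ✗
  n6 stuck-at-0: output 1 ✓
  n6 stuck-at-1: output 0 ✗
  n7 stuck-at-0: output 0 ✗
  n7 stuck-at-1: output 1 ✓
Consistent faults: {n1 stuck-at-1, n3 stuck-at-1, n5 stuck-at-0, n6 stuck-at-0, n7 stuck-at-1} — 5 in all.

5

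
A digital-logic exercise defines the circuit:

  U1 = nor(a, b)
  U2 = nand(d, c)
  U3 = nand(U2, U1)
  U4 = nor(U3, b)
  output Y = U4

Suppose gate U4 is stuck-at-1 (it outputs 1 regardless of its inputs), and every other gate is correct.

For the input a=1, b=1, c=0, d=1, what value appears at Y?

1

Propagate with U4 forced: U1=0, U2=1, U3=1, U4=1 [stuck-at-1].
So Y = 1. (Without the fault it would be 0.)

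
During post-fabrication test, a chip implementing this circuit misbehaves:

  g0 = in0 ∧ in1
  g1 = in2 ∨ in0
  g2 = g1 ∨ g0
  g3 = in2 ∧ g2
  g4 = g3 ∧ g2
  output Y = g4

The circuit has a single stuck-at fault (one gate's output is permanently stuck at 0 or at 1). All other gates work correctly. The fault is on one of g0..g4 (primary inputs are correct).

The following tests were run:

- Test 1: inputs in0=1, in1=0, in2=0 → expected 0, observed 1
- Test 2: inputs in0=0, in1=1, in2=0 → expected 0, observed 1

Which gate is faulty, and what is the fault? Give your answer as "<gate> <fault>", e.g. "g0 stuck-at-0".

Fault-free values for test 1 (in0=1, in1=0, in2=0): g0=0, g1=1, g2=1, g3=0, g4=0, giving Y=0. Observed 1.
Test 1: faults giving observed 1 are {g3 stuck-at-1, g4 stuck-at-1}.
Test 2 (in0=0, in1=1, in2=0): fault-free g0=0, g1=0, g2=0, g3=0, g4=0 → 0; observed 1. Eliminates g3 stuck-at-1.
Only g4 stuck-at-1 is consistent with every test.

g4 stuck-at-1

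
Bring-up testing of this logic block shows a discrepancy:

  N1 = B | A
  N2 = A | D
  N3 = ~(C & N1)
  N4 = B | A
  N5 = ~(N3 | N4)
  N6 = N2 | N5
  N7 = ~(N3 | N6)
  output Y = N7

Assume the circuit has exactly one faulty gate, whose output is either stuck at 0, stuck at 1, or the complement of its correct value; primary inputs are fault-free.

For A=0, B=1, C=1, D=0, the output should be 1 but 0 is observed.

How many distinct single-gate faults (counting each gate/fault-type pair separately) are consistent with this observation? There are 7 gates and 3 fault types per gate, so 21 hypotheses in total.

Fault-free: N1=1, N2=0, N3=0, N4=1, N5=0, N6=0, N7=1 → 1. Observed 0.
  N1: stuck-at-0, inverted output ✓; others ✗
  N2: stuck-at-1, inverted output ✓; others ✗
  N3: stuck-at-1, inverted output ✓; others ✗
  N4: stuck-at-0, inverted output ✓; others ✗
  N5: stuck-at-1, inverted output ✓; others ✗
  N6: stuck-at-1, inverted output ✓; others ✗
  N7: stuck-at-0, inverted output ✓; others ✗
Consistent faults: {N1 stuck-at-0, N1 inverted output, N2 stuck-at-1, N2 inverted output, N3 stuck-at-1, N3 inverted output, N4 stuck-at-0, N4 inverted output, N5 stuck-at-1, N5 inverted output, N6 stuck-at-1, N6 inverted output, N7 stuck-at-0, N7 inverted output} — 14 in all.

14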